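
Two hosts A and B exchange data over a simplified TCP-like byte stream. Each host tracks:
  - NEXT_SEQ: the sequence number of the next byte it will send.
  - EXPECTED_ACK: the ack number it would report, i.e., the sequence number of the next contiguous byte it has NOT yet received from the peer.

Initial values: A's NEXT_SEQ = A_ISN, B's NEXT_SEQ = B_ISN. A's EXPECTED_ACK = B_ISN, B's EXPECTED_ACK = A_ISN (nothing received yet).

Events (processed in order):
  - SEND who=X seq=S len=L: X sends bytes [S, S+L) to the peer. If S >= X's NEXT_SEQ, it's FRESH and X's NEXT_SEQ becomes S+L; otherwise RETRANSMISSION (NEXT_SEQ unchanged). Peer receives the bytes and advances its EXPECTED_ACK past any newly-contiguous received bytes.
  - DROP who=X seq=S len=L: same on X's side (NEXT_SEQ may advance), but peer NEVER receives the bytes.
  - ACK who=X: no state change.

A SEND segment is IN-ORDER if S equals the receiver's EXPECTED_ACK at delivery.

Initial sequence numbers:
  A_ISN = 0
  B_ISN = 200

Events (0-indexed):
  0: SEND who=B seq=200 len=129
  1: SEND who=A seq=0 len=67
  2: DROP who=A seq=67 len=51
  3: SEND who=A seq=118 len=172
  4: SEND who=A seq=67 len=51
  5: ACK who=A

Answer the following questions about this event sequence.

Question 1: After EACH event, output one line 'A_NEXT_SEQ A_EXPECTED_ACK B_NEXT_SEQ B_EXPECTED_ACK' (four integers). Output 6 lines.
0 329 329 0
67 329 329 67
118 329 329 67
290 329 329 67
290 329 329 290
290 329 329 290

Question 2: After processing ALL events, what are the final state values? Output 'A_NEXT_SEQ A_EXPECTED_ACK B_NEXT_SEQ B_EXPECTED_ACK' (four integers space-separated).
After event 0: A_seq=0 A_ack=329 B_seq=329 B_ack=0
After event 1: A_seq=67 A_ack=329 B_seq=329 B_ack=67
After event 2: A_seq=118 A_ack=329 B_seq=329 B_ack=67
After event 3: A_seq=290 A_ack=329 B_seq=329 B_ack=67
After event 4: A_seq=290 A_ack=329 B_seq=329 B_ack=290
After event 5: A_seq=290 A_ack=329 B_seq=329 B_ack=290

Answer: 290 329 329 290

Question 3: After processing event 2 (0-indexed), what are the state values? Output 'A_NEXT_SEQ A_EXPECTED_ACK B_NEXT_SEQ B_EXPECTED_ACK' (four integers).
After event 0: A_seq=0 A_ack=329 B_seq=329 B_ack=0
After event 1: A_seq=67 A_ack=329 B_seq=329 B_ack=67
After event 2: A_seq=118 A_ack=329 B_seq=329 B_ack=67

118 329 329 67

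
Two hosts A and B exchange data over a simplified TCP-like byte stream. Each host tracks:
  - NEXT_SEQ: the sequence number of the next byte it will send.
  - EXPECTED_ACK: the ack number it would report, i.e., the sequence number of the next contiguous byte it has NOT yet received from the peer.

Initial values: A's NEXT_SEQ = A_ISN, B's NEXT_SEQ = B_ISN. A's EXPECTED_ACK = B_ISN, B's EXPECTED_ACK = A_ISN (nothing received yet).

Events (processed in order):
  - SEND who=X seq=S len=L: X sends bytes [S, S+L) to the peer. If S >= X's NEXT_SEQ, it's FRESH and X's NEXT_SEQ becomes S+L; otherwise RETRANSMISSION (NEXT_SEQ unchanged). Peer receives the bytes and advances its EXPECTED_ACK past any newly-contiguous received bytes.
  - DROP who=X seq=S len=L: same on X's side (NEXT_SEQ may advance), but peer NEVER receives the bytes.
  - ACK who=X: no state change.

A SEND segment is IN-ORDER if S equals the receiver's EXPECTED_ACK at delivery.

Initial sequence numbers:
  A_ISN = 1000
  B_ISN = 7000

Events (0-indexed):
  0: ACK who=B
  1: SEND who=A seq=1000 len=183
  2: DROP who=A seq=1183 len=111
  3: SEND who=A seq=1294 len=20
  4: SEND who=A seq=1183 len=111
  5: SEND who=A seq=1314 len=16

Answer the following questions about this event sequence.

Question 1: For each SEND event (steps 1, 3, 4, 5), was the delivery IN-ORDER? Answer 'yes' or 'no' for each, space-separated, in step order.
Step 1: SEND seq=1000 -> in-order
Step 3: SEND seq=1294 -> out-of-order
Step 4: SEND seq=1183 -> in-order
Step 5: SEND seq=1314 -> in-order

Answer: yes no yes yes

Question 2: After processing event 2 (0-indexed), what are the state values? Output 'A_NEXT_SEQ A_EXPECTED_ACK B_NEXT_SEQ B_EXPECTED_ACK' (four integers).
After event 0: A_seq=1000 A_ack=7000 B_seq=7000 B_ack=1000
After event 1: A_seq=1183 A_ack=7000 B_seq=7000 B_ack=1183
After event 2: A_seq=1294 A_ack=7000 B_seq=7000 B_ack=1183

1294 7000 7000 1183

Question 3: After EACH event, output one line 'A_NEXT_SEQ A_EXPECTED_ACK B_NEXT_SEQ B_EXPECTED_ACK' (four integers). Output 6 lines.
1000 7000 7000 1000
1183 7000 7000 1183
1294 7000 7000 1183
1314 7000 7000 1183
1314 7000 7000 1314
1330 7000 7000 1330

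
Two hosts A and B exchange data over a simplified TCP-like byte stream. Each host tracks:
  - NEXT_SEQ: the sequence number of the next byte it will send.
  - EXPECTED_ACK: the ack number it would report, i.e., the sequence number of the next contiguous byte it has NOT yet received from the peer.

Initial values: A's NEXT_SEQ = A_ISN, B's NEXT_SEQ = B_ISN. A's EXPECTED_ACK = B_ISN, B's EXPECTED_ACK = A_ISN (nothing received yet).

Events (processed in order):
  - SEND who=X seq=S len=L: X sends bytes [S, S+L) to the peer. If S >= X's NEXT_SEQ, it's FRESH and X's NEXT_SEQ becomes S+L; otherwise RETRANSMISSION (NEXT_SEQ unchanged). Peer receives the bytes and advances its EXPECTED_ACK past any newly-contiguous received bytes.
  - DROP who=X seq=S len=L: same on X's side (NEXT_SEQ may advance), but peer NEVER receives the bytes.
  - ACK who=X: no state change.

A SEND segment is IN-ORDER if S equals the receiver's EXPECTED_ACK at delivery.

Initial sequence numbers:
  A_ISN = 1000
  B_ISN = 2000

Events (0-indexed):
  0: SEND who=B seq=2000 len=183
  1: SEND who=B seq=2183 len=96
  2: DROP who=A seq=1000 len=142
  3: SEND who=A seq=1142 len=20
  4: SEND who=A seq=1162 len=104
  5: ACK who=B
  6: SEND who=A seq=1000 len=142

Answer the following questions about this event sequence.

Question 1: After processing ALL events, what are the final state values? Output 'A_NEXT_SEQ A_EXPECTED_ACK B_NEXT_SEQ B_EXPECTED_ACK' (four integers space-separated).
Answer: 1266 2279 2279 1266

Derivation:
After event 0: A_seq=1000 A_ack=2183 B_seq=2183 B_ack=1000
After event 1: A_seq=1000 A_ack=2279 B_seq=2279 B_ack=1000
After event 2: A_seq=1142 A_ack=2279 B_seq=2279 B_ack=1000
After event 3: A_seq=1162 A_ack=2279 B_seq=2279 B_ack=1000
After event 4: A_seq=1266 A_ack=2279 B_seq=2279 B_ack=1000
After event 5: A_seq=1266 A_ack=2279 B_seq=2279 B_ack=1000
After event 6: A_seq=1266 A_ack=2279 B_seq=2279 B_ack=1266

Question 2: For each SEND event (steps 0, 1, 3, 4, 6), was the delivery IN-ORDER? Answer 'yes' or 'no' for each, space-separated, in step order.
Answer: yes yes no no yes

Derivation:
Step 0: SEND seq=2000 -> in-order
Step 1: SEND seq=2183 -> in-order
Step 3: SEND seq=1142 -> out-of-order
Step 4: SEND seq=1162 -> out-of-order
Step 6: SEND seq=1000 -> in-order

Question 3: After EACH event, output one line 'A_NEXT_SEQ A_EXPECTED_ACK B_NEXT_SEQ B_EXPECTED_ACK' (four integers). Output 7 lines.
1000 2183 2183 1000
1000 2279 2279 1000
1142 2279 2279 1000
1162 2279 2279 1000
1266 2279 2279 1000
1266 2279 2279 1000
1266 2279 2279 1266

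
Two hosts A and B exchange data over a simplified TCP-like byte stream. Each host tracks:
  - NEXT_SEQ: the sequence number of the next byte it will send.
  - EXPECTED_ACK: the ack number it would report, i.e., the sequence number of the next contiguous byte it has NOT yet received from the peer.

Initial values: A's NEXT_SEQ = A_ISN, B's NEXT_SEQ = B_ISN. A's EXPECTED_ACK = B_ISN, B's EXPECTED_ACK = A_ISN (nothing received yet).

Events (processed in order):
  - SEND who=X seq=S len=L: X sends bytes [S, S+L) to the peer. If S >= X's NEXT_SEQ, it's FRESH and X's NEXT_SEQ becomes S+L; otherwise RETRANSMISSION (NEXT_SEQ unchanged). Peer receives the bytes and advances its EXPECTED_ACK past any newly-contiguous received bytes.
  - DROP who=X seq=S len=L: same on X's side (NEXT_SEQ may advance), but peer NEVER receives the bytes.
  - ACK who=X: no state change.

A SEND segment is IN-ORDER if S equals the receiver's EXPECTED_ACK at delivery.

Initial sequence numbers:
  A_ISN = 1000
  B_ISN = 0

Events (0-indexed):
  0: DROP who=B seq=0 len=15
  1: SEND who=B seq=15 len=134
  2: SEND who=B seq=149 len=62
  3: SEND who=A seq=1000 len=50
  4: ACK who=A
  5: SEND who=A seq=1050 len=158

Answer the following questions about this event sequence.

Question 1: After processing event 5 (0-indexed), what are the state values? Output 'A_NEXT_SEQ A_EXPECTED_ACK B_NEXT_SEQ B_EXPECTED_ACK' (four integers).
After event 0: A_seq=1000 A_ack=0 B_seq=15 B_ack=1000
After event 1: A_seq=1000 A_ack=0 B_seq=149 B_ack=1000
After event 2: A_seq=1000 A_ack=0 B_seq=211 B_ack=1000
After event 3: A_seq=1050 A_ack=0 B_seq=211 B_ack=1050
After event 4: A_seq=1050 A_ack=0 B_seq=211 B_ack=1050
After event 5: A_seq=1208 A_ack=0 B_seq=211 B_ack=1208

1208 0 211 1208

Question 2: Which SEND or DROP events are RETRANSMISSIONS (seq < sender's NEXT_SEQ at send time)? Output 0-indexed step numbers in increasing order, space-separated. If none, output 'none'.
Answer: none

Derivation:
Step 0: DROP seq=0 -> fresh
Step 1: SEND seq=15 -> fresh
Step 2: SEND seq=149 -> fresh
Step 3: SEND seq=1000 -> fresh
Step 5: SEND seq=1050 -> fresh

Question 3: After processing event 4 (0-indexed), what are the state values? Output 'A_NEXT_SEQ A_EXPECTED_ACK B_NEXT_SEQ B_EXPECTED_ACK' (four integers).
After event 0: A_seq=1000 A_ack=0 B_seq=15 B_ack=1000
After event 1: A_seq=1000 A_ack=0 B_seq=149 B_ack=1000
After event 2: A_seq=1000 A_ack=0 B_seq=211 B_ack=1000
After event 3: A_seq=1050 A_ack=0 B_seq=211 B_ack=1050
After event 4: A_seq=1050 A_ack=0 B_seq=211 B_ack=1050

1050 0 211 1050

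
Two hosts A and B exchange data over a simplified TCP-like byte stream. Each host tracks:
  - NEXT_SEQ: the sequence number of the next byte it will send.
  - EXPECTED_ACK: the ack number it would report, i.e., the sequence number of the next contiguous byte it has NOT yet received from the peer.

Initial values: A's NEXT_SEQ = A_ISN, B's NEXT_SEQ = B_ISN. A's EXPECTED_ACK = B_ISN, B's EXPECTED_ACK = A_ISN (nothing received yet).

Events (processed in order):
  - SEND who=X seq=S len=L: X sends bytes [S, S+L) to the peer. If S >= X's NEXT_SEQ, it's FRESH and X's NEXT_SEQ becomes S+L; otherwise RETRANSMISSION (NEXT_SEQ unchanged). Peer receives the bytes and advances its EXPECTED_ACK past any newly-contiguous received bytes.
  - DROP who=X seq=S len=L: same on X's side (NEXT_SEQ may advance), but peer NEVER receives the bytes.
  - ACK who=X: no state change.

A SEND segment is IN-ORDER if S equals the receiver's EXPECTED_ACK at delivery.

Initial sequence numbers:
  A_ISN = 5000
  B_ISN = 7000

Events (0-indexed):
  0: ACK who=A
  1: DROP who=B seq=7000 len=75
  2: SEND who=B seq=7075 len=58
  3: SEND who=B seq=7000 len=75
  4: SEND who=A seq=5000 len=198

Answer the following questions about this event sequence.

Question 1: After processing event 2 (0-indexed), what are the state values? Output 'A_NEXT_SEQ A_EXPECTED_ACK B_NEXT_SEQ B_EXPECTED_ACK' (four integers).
After event 0: A_seq=5000 A_ack=7000 B_seq=7000 B_ack=5000
After event 1: A_seq=5000 A_ack=7000 B_seq=7075 B_ack=5000
After event 2: A_seq=5000 A_ack=7000 B_seq=7133 B_ack=5000

5000 7000 7133 5000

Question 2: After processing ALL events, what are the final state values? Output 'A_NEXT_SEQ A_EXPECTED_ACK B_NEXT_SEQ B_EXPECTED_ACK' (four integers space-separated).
Answer: 5198 7133 7133 5198

Derivation:
After event 0: A_seq=5000 A_ack=7000 B_seq=7000 B_ack=5000
After event 1: A_seq=5000 A_ack=7000 B_seq=7075 B_ack=5000
After event 2: A_seq=5000 A_ack=7000 B_seq=7133 B_ack=5000
After event 3: A_seq=5000 A_ack=7133 B_seq=7133 B_ack=5000
After event 4: A_seq=5198 A_ack=7133 B_seq=7133 B_ack=5198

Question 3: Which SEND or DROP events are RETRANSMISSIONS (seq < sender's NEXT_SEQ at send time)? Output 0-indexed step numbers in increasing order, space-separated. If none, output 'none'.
Answer: 3

Derivation:
Step 1: DROP seq=7000 -> fresh
Step 2: SEND seq=7075 -> fresh
Step 3: SEND seq=7000 -> retransmit
Step 4: SEND seq=5000 -> fresh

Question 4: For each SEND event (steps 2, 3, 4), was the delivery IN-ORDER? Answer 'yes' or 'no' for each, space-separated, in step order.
Step 2: SEND seq=7075 -> out-of-order
Step 3: SEND seq=7000 -> in-order
Step 4: SEND seq=5000 -> in-order

Answer: no yes yes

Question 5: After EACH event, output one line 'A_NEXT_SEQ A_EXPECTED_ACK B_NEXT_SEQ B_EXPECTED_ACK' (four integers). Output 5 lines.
5000 7000 7000 5000
5000 7000 7075 5000
5000 7000 7133 5000
5000 7133 7133 5000
5198 7133 7133 5198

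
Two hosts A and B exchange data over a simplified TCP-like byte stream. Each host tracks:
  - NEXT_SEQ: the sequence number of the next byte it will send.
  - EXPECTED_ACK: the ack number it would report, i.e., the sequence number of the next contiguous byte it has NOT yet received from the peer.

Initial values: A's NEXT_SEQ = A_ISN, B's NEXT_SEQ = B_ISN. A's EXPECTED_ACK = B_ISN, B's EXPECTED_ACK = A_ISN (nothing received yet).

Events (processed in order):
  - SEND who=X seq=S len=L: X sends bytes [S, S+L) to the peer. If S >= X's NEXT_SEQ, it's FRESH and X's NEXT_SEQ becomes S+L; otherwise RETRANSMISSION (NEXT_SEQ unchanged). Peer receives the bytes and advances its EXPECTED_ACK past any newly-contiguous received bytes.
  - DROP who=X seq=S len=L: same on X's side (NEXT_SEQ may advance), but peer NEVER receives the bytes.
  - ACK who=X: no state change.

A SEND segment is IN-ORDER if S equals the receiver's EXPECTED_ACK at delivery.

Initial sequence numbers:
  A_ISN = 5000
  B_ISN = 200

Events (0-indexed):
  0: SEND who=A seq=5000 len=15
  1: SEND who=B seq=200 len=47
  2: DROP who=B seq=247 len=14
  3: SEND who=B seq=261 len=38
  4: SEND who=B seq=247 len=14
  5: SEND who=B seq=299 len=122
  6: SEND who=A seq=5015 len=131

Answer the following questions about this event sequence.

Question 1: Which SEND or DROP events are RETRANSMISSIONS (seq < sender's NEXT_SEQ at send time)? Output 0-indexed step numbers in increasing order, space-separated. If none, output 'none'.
Answer: 4

Derivation:
Step 0: SEND seq=5000 -> fresh
Step 1: SEND seq=200 -> fresh
Step 2: DROP seq=247 -> fresh
Step 3: SEND seq=261 -> fresh
Step 4: SEND seq=247 -> retransmit
Step 5: SEND seq=299 -> fresh
Step 6: SEND seq=5015 -> fresh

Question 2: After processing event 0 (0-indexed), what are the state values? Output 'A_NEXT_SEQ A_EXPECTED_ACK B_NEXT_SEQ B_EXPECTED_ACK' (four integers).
After event 0: A_seq=5015 A_ack=200 B_seq=200 B_ack=5015

5015 200 200 5015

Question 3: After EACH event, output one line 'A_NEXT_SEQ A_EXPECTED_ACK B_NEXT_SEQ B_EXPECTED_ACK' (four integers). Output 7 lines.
5015 200 200 5015
5015 247 247 5015
5015 247 261 5015
5015 247 299 5015
5015 299 299 5015
5015 421 421 5015
5146 421 421 5146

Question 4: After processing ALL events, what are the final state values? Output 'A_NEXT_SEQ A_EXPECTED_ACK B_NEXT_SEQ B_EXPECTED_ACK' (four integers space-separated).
Answer: 5146 421 421 5146

Derivation:
After event 0: A_seq=5015 A_ack=200 B_seq=200 B_ack=5015
After event 1: A_seq=5015 A_ack=247 B_seq=247 B_ack=5015
After event 2: A_seq=5015 A_ack=247 B_seq=261 B_ack=5015
After event 3: A_seq=5015 A_ack=247 B_seq=299 B_ack=5015
After event 4: A_seq=5015 A_ack=299 B_seq=299 B_ack=5015
After event 5: A_seq=5015 A_ack=421 B_seq=421 B_ack=5015
After event 6: A_seq=5146 A_ack=421 B_seq=421 B_ack=5146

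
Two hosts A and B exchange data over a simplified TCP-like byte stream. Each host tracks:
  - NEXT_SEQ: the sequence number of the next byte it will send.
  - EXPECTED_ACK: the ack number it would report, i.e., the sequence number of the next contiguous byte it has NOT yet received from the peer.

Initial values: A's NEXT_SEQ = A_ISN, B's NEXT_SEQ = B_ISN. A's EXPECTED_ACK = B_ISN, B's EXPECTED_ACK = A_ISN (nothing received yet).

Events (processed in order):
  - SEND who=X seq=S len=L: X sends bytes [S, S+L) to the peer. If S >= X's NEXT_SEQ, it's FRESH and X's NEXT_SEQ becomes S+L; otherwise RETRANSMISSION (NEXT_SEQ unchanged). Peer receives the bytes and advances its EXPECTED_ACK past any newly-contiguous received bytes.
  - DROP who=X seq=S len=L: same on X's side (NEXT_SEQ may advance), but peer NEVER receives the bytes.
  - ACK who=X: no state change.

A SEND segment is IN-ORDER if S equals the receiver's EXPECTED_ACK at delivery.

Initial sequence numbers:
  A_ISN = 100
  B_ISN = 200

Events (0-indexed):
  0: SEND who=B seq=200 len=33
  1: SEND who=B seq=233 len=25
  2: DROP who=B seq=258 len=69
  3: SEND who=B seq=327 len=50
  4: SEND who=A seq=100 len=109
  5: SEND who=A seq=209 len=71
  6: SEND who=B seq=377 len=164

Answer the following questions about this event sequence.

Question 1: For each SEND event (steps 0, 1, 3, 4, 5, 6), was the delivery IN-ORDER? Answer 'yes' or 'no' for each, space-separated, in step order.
Answer: yes yes no yes yes no

Derivation:
Step 0: SEND seq=200 -> in-order
Step 1: SEND seq=233 -> in-order
Step 3: SEND seq=327 -> out-of-order
Step 4: SEND seq=100 -> in-order
Step 5: SEND seq=209 -> in-order
Step 6: SEND seq=377 -> out-of-order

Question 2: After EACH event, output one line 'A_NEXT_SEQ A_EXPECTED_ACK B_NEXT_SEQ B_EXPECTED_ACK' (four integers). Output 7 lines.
100 233 233 100
100 258 258 100
100 258 327 100
100 258 377 100
209 258 377 209
280 258 377 280
280 258 541 280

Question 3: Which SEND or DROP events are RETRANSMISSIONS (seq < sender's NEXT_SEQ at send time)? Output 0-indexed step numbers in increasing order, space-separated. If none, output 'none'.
Step 0: SEND seq=200 -> fresh
Step 1: SEND seq=233 -> fresh
Step 2: DROP seq=258 -> fresh
Step 3: SEND seq=327 -> fresh
Step 4: SEND seq=100 -> fresh
Step 5: SEND seq=209 -> fresh
Step 6: SEND seq=377 -> fresh

Answer: none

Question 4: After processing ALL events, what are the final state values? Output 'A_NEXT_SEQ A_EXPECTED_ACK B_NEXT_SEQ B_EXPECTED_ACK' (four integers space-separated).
After event 0: A_seq=100 A_ack=233 B_seq=233 B_ack=100
After event 1: A_seq=100 A_ack=258 B_seq=258 B_ack=100
After event 2: A_seq=100 A_ack=258 B_seq=327 B_ack=100
After event 3: A_seq=100 A_ack=258 B_seq=377 B_ack=100
After event 4: A_seq=209 A_ack=258 B_seq=377 B_ack=209
After event 5: A_seq=280 A_ack=258 B_seq=377 B_ack=280
After event 6: A_seq=280 A_ack=258 B_seq=541 B_ack=280

Answer: 280 258 541 280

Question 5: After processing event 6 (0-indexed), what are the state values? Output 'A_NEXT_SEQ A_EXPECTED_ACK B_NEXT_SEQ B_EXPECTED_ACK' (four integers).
After event 0: A_seq=100 A_ack=233 B_seq=233 B_ack=100
After event 1: A_seq=100 A_ack=258 B_seq=258 B_ack=100
After event 2: A_seq=100 A_ack=258 B_seq=327 B_ack=100
After event 3: A_seq=100 A_ack=258 B_seq=377 B_ack=100
After event 4: A_seq=209 A_ack=258 B_seq=377 B_ack=209
After event 5: A_seq=280 A_ack=258 B_seq=377 B_ack=280
After event 6: A_seq=280 A_ack=258 B_seq=541 B_ack=280

280 258 541 280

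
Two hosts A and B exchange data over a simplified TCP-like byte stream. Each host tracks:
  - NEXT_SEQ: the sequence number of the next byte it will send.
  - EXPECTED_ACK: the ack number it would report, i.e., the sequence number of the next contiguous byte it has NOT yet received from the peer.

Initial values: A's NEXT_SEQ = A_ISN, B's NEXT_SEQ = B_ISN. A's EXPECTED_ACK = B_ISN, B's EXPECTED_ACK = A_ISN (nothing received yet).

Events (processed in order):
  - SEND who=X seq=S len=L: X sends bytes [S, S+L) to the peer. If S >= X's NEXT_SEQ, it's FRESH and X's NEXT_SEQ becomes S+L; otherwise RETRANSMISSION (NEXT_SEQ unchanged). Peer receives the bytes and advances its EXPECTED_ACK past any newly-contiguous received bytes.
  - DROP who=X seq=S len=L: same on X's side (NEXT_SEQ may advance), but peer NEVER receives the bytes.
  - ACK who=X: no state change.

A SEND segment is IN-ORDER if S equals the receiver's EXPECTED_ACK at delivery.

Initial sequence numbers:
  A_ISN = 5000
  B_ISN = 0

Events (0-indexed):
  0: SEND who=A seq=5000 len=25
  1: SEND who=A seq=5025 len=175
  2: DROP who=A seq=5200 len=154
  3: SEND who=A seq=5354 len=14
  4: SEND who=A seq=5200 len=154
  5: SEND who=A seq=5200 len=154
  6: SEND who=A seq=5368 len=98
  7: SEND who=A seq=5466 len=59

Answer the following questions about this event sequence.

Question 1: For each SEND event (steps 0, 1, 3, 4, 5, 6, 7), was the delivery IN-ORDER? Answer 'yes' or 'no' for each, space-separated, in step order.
Step 0: SEND seq=5000 -> in-order
Step 1: SEND seq=5025 -> in-order
Step 3: SEND seq=5354 -> out-of-order
Step 4: SEND seq=5200 -> in-order
Step 5: SEND seq=5200 -> out-of-order
Step 6: SEND seq=5368 -> in-order
Step 7: SEND seq=5466 -> in-order

Answer: yes yes no yes no yes yes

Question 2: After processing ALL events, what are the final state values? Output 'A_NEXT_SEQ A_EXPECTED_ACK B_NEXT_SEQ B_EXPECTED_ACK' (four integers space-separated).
After event 0: A_seq=5025 A_ack=0 B_seq=0 B_ack=5025
After event 1: A_seq=5200 A_ack=0 B_seq=0 B_ack=5200
After event 2: A_seq=5354 A_ack=0 B_seq=0 B_ack=5200
After event 3: A_seq=5368 A_ack=0 B_seq=0 B_ack=5200
After event 4: A_seq=5368 A_ack=0 B_seq=0 B_ack=5368
After event 5: A_seq=5368 A_ack=0 B_seq=0 B_ack=5368
After event 6: A_seq=5466 A_ack=0 B_seq=0 B_ack=5466
After event 7: A_seq=5525 A_ack=0 B_seq=0 B_ack=5525

Answer: 5525 0 0 5525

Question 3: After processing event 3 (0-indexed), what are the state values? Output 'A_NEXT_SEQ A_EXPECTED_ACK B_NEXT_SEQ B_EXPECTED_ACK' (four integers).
After event 0: A_seq=5025 A_ack=0 B_seq=0 B_ack=5025
After event 1: A_seq=5200 A_ack=0 B_seq=0 B_ack=5200
After event 2: A_seq=5354 A_ack=0 B_seq=0 B_ack=5200
After event 3: A_seq=5368 A_ack=0 B_seq=0 B_ack=5200

5368 0 0 5200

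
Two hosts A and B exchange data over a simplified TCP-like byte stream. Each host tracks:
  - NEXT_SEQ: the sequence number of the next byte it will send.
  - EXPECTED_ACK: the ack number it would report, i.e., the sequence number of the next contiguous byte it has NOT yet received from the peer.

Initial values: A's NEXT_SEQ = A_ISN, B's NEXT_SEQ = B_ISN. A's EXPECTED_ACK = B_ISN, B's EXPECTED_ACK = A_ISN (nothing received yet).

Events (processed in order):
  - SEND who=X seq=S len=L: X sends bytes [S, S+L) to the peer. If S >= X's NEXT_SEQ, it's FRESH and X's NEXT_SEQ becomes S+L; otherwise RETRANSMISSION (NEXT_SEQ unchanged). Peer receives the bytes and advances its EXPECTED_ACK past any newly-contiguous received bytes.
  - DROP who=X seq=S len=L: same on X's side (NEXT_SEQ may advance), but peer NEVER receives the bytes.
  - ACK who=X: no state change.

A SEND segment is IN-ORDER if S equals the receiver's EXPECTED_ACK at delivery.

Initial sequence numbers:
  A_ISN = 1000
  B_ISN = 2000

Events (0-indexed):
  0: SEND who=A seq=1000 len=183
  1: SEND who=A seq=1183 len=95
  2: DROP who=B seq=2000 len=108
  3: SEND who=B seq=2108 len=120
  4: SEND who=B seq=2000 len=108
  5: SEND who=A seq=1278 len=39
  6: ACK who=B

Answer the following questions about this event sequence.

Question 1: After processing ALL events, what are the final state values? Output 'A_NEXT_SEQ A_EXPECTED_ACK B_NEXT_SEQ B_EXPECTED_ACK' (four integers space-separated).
Answer: 1317 2228 2228 1317

Derivation:
After event 0: A_seq=1183 A_ack=2000 B_seq=2000 B_ack=1183
After event 1: A_seq=1278 A_ack=2000 B_seq=2000 B_ack=1278
After event 2: A_seq=1278 A_ack=2000 B_seq=2108 B_ack=1278
After event 3: A_seq=1278 A_ack=2000 B_seq=2228 B_ack=1278
After event 4: A_seq=1278 A_ack=2228 B_seq=2228 B_ack=1278
After event 5: A_seq=1317 A_ack=2228 B_seq=2228 B_ack=1317
After event 6: A_seq=1317 A_ack=2228 B_seq=2228 B_ack=1317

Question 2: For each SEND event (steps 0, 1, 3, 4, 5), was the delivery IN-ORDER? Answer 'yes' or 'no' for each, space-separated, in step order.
Step 0: SEND seq=1000 -> in-order
Step 1: SEND seq=1183 -> in-order
Step 3: SEND seq=2108 -> out-of-order
Step 4: SEND seq=2000 -> in-order
Step 5: SEND seq=1278 -> in-order

Answer: yes yes no yes yes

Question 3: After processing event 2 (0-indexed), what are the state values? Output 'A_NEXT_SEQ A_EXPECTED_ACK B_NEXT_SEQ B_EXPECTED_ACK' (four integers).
After event 0: A_seq=1183 A_ack=2000 B_seq=2000 B_ack=1183
After event 1: A_seq=1278 A_ack=2000 B_seq=2000 B_ack=1278
After event 2: A_seq=1278 A_ack=2000 B_seq=2108 B_ack=1278

1278 2000 2108 1278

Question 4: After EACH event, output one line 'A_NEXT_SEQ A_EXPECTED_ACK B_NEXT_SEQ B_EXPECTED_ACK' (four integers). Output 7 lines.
1183 2000 2000 1183
1278 2000 2000 1278
1278 2000 2108 1278
1278 2000 2228 1278
1278 2228 2228 1278
1317 2228 2228 1317
1317 2228 2228 1317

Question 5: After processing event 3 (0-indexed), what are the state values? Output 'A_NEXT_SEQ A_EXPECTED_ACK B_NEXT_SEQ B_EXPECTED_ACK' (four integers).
After event 0: A_seq=1183 A_ack=2000 B_seq=2000 B_ack=1183
After event 1: A_seq=1278 A_ack=2000 B_seq=2000 B_ack=1278
After event 2: A_seq=1278 A_ack=2000 B_seq=2108 B_ack=1278
After event 3: A_seq=1278 A_ack=2000 B_seq=2228 B_ack=1278

1278 2000 2228 1278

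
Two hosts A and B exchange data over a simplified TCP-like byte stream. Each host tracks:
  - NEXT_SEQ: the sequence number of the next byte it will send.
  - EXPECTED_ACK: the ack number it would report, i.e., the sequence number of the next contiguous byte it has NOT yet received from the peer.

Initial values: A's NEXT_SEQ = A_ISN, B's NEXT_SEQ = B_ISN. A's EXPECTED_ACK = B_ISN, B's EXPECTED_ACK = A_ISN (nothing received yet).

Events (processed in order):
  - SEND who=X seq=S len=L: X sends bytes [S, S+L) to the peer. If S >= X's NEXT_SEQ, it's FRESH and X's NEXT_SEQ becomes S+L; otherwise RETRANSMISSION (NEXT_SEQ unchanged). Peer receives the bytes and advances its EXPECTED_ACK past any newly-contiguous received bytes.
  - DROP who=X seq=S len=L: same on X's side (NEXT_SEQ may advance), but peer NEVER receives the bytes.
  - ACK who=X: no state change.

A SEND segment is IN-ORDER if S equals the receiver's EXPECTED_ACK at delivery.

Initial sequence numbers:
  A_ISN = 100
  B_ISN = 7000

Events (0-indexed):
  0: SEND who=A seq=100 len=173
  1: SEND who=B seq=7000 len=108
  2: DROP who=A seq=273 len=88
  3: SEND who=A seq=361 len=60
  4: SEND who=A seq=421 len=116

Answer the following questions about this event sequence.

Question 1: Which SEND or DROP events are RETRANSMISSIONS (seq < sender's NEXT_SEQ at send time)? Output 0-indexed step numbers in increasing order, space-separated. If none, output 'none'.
Answer: none

Derivation:
Step 0: SEND seq=100 -> fresh
Step 1: SEND seq=7000 -> fresh
Step 2: DROP seq=273 -> fresh
Step 3: SEND seq=361 -> fresh
Step 4: SEND seq=421 -> fresh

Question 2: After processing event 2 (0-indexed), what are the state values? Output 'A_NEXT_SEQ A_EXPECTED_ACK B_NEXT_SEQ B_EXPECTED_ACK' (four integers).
After event 0: A_seq=273 A_ack=7000 B_seq=7000 B_ack=273
After event 1: A_seq=273 A_ack=7108 B_seq=7108 B_ack=273
After event 2: A_seq=361 A_ack=7108 B_seq=7108 B_ack=273

361 7108 7108 273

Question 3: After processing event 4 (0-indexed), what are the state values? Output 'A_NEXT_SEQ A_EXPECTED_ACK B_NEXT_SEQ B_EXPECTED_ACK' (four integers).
After event 0: A_seq=273 A_ack=7000 B_seq=7000 B_ack=273
After event 1: A_seq=273 A_ack=7108 B_seq=7108 B_ack=273
After event 2: A_seq=361 A_ack=7108 B_seq=7108 B_ack=273
After event 3: A_seq=421 A_ack=7108 B_seq=7108 B_ack=273
After event 4: A_seq=537 A_ack=7108 B_seq=7108 B_ack=273

537 7108 7108 273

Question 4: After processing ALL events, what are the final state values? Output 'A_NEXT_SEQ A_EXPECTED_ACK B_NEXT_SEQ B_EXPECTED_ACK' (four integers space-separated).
Answer: 537 7108 7108 273

Derivation:
After event 0: A_seq=273 A_ack=7000 B_seq=7000 B_ack=273
After event 1: A_seq=273 A_ack=7108 B_seq=7108 B_ack=273
After event 2: A_seq=361 A_ack=7108 B_seq=7108 B_ack=273
After event 3: A_seq=421 A_ack=7108 B_seq=7108 B_ack=273
After event 4: A_seq=537 A_ack=7108 B_seq=7108 B_ack=273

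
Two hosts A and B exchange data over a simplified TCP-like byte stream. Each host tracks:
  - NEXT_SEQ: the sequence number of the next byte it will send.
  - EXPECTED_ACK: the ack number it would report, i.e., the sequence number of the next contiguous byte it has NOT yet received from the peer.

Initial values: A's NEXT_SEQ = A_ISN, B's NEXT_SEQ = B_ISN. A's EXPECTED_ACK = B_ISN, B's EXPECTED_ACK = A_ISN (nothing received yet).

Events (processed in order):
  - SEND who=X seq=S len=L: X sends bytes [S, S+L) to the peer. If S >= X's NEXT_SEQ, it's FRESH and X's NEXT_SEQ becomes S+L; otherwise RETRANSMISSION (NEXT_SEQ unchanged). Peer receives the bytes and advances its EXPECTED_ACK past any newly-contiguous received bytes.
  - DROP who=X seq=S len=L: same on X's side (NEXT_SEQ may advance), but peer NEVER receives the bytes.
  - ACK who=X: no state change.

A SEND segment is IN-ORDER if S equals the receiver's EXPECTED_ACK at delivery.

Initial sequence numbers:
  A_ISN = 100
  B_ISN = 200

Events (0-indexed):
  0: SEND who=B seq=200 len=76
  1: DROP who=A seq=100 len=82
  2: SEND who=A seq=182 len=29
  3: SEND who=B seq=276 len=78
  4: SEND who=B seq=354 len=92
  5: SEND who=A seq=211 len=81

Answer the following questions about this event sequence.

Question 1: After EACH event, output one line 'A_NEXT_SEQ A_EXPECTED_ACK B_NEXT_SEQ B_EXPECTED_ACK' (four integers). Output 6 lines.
100 276 276 100
182 276 276 100
211 276 276 100
211 354 354 100
211 446 446 100
292 446 446 100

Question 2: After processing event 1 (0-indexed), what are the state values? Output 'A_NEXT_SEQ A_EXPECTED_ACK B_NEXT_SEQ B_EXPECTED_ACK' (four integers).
After event 0: A_seq=100 A_ack=276 B_seq=276 B_ack=100
After event 1: A_seq=182 A_ack=276 B_seq=276 B_ack=100

182 276 276 100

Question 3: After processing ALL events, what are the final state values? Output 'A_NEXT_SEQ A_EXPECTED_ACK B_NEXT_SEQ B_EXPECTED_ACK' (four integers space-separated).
Answer: 292 446 446 100

Derivation:
After event 0: A_seq=100 A_ack=276 B_seq=276 B_ack=100
After event 1: A_seq=182 A_ack=276 B_seq=276 B_ack=100
After event 2: A_seq=211 A_ack=276 B_seq=276 B_ack=100
After event 3: A_seq=211 A_ack=354 B_seq=354 B_ack=100
After event 4: A_seq=211 A_ack=446 B_seq=446 B_ack=100
After event 5: A_seq=292 A_ack=446 B_seq=446 B_ack=100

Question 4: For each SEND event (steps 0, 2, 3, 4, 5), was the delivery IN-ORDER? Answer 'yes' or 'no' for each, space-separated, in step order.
Step 0: SEND seq=200 -> in-order
Step 2: SEND seq=182 -> out-of-order
Step 3: SEND seq=276 -> in-order
Step 4: SEND seq=354 -> in-order
Step 5: SEND seq=211 -> out-of-order

Answer: yes no yes yes no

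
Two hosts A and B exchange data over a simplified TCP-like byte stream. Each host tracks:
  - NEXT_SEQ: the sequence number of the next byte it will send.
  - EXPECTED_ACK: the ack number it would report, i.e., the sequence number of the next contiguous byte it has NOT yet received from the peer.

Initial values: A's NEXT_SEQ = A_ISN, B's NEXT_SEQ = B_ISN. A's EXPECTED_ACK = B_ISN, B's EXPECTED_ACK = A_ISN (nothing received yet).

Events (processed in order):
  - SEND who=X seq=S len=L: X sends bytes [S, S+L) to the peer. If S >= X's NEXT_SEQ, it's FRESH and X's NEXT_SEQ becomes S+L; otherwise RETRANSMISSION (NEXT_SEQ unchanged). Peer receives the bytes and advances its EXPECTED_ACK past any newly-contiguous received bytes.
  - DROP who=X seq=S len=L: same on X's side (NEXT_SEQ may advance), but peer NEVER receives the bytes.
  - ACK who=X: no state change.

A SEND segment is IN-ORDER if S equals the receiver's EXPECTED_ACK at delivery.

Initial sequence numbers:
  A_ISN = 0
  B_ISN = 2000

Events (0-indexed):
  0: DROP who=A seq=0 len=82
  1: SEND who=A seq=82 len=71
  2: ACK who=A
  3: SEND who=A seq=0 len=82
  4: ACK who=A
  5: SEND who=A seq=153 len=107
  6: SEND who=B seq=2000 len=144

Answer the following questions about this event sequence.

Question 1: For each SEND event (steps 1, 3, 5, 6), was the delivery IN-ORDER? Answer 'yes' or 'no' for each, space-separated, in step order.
Step 1: SEND seq=82 -> out-of-order
Step 3: SEND seq=0 -> in-order
Step 5: SEND seq=153 -> in-order
Step 6: SEND seq=2000 -> in-order

Answer: no yes yes yes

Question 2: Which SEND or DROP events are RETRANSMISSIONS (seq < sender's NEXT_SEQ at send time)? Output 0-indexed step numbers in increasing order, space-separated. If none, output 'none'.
Step 0: DROP seq=0 -> fresh
Step 1: SEND seq=82 -> fresh
Step 3: SEND seq=0 -> retransmit
Step 5: SEND seq=153 -> fresh
Step 6: SEND seq=2000 -> fresh

Answer: 3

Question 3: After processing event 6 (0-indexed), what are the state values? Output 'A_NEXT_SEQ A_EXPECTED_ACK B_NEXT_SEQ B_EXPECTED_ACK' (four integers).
After event 0: A_seq=82 A_ack=2000 B_seq=2000 B_ack=0
After event 1: A_seq=153 A_ack=2000 B_seq=2000 B_ack=0
After event 2: A_seq=153 A_ack=2000 B_seq=2000 B_ack=0
After event 3: A_seq=153 A_ack=2000 B_seq=2000 B_ack=153
After event 4: A_seq=153 A_ack=2000 B_seq=2000 B_ack=153
After event 5: A_seq=260 A_ack=2000 B_seq=2000 B_ack=260
After event 6: A_seq=260 A_ack=2144 B_seq=2144 B_ack=260

260 2144 2144 260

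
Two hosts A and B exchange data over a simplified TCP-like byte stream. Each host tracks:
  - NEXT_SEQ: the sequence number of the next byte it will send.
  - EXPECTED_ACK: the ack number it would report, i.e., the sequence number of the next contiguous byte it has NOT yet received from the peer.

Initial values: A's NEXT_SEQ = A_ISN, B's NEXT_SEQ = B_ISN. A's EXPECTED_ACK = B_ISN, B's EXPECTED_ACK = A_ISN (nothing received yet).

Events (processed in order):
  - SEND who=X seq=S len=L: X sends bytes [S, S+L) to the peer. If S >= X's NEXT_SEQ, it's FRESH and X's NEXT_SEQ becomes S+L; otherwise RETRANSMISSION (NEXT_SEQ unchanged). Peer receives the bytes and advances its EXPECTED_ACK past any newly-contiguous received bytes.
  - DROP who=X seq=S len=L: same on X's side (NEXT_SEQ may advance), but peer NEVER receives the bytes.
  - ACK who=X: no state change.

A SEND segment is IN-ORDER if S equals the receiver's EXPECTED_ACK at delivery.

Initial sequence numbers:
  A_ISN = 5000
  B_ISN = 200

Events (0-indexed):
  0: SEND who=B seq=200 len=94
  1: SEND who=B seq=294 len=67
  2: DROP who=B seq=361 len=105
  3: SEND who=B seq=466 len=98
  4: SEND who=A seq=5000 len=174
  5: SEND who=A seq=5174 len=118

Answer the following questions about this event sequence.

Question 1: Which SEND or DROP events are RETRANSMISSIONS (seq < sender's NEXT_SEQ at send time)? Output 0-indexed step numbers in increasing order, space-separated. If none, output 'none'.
Step 0: SEND seq=200 -> fresh
Step 1: SEND seq=294 -> fresh
Step 2: DROP seq=361 -> fresh
Step 3: SEND seq=466 -> fresh
Step 4: SEND seq=5000 -> fresh
Step 5: SEND seq=5174 -> fresh

Answer: none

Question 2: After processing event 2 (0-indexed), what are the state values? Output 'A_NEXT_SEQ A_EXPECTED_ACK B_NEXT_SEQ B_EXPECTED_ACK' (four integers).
After event 0: A_seq=5000 A_ack=294 B_seq=294 B_ack=5000
After event 1: A_seq=5000 A_ack=361 B_seq=361 B_ack=5000
After event 2: A_seq=5000 A_ack=361 B_seq=466 B_ack=5000

5000 361 466 5000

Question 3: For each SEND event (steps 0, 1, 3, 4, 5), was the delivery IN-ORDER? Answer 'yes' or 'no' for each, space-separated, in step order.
Answer: yes yes no yes yes

Derivation:
Step 0: SEND seq=200 -> in-order
Step 1: SEND seq=294 -> in-order
Step 3: SEND seq=466 -> out-of-order
Step 4: SEND seq=5000 -> in-order
Step 5: SEND seq=5174 -> in-order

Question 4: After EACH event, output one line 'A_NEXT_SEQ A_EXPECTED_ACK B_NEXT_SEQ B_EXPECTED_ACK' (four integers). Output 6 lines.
5000 294 294 5000
5000 361 361 5000
5000 361 466 5000
5000 361 564 5000
5174 361 564 5174
5292 361 564 5292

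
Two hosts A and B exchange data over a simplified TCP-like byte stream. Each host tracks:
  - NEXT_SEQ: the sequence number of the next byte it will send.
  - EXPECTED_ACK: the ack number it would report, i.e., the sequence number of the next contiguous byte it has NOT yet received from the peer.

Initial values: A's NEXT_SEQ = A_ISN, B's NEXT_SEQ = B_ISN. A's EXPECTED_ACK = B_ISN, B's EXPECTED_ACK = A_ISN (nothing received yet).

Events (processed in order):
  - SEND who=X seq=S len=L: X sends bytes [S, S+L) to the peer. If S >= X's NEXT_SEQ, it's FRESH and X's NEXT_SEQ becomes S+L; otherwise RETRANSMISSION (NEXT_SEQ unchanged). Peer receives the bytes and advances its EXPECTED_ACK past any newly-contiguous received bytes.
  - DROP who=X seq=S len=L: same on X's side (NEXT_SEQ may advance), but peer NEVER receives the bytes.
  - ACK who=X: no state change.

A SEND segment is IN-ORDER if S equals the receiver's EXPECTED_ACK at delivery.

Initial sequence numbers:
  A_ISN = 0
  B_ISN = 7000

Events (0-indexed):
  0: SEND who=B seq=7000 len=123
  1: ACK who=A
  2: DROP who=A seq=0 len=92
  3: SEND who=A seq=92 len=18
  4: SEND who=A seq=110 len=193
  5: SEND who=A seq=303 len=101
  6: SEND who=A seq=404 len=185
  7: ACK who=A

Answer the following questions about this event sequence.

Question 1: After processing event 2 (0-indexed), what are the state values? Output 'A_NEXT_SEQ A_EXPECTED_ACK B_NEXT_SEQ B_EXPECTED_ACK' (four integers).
After event 0: A_seq=0 A_ack=7123 B_seq=7123 B_ack=0
After event 1: A_seq=0 A_ack=7123 B_seq=7123 B_ack=0
After event 2: A_seq=92 A_ack=7123 B_seq=7123 B_ack=0

92 7123 7123 0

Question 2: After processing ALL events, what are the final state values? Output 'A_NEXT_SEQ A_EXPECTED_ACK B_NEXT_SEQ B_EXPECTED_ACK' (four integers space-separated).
Answer: 589 7123 7123 0

Derivation:
After event 0: A_seq=0 A_ack=7123 B_seq=7123 B_ack=0
After event 1: A_seq=0 A_ack=7123 B_seq=7123 B_ack=0
After event 2: A_seq=92 A_ack=7123 B_seq=7123 B_ack=0
After event 3: A_seq=110 A_ack=7123 B_seq=7123 B_ack=0
After event 4: A_seq=303 A_ack=7123 B_seq=7123 B_ack=0
After event 5: A_seq=404 A_ack=7123 B_seq=7123 B_ack=0
After event 6: A_seq=589 A_ack=7123 B_seq=7123 B_ack=0
After event 7: A_seq=589 A_ack=7123 B_seq=7123 B_ack=0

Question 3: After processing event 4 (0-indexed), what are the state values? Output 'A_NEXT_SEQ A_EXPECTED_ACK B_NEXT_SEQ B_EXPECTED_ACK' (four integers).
After event 0: A_seq=0 A_ack=7123 B_seq=7123 B_ack=0
After event 1: A_seq=0 A_ack=7123 B_seq=7123 B_ack=0
After event 2: A_seq=92 A_ack=7123 B_seq=7123 B_ack=0
After event 3: A_seq=110 A_ack=7123 B_seq=7123 B_ack=0
After event 4: A_seq=303 A_ack=7123 B_seq=7123 B_ack=0

303 7123 7123 0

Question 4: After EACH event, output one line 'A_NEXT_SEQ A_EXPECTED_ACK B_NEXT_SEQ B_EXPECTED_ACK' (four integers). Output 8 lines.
0 7123 7123 0
0 7123 7123 0
92 7123 7123 0
110 7123 7123 0
303 7123 7123 0
404 7123 7123 0
589 7123 7123 0
589 7123 7123 0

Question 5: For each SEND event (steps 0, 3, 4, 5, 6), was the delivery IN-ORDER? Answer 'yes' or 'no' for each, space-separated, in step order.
Answer: yes no no no no

Derivation:
Step 0: SEND seq=7000 -> in-order
Step 3: SEND seq=92 -> out-of-order
Step 4: SEND seq=110 -> out-of-order
Step 5: SEND seq=303 -> out-of-order
Step 6: SEND seq=404 -> out-of-order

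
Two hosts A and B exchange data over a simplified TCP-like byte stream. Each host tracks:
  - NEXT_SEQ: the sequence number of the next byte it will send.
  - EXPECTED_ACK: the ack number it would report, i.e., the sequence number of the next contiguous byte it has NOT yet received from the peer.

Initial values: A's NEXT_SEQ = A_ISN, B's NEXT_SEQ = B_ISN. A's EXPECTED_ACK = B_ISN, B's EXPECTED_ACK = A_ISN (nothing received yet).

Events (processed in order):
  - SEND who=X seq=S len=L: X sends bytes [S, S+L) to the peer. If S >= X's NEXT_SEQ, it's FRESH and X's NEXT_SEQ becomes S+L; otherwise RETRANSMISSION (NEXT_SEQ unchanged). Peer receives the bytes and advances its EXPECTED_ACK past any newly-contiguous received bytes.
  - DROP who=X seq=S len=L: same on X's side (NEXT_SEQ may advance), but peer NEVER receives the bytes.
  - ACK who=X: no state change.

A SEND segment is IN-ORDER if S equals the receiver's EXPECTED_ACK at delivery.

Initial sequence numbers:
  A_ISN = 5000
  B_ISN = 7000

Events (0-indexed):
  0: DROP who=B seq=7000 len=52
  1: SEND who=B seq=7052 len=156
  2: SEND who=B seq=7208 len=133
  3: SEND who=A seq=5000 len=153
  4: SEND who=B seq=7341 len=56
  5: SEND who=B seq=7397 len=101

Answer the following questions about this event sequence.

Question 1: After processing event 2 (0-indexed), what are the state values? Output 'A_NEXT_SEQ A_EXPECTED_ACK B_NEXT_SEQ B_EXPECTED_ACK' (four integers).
After event 0: A_seq=5000 A_ack=7000 B_seq=7052 B_ack=5000
After event 1: A_seq=5000 A_ack=7000 B_seq=7208 B_ack=5000
After event 2: A_seq=5000 A_ack=7000 B_seq=7341 B_ack=5000

5000 7000 7341 5000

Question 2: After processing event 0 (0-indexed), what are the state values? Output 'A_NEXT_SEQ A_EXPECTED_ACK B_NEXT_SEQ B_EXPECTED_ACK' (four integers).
After event 0: A_seq=5000 A_ack=7000 B_seq=7052 B_ack=5000

5000 7000 7052 5000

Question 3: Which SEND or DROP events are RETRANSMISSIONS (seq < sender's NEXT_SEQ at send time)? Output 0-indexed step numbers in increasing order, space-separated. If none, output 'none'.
Answer: none

Derivation:
Step 0: DROP seq=7000 -> fresh
Step 1: SEND seq=7052 -> fresh
Step 2: SEND seq=7208 -> fresh
Step 3: SEND seq=5000 -> fresh
Step 4: SEND seq=7341 -> fresh
Step 5: SEND seq=7397 -> fresh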